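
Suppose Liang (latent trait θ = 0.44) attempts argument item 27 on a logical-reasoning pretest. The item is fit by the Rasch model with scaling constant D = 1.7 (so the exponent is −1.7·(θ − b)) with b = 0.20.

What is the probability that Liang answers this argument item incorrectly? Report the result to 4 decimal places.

0.3994

P(θ) = 1 / (1 + exp(−D·(θ − b)))
Exponent: 1.7 × (0.44 − 0.20) = 0.4080
1/(1 + e^{-0.4080}) = 0.6006
P = 0.6006
P(incorrect) = 1 − 0.6006 = 0.3994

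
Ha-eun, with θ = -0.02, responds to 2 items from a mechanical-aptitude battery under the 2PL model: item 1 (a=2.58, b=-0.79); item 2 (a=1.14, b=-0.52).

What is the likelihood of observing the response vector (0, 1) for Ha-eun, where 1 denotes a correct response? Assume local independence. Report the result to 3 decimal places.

0.077

P(θ) = 1 / (1 + exp(−a(θ − b)))
P_1 = 1/(1+e^{-1.9866}) = 0.8794
P_2 = 1/(1+e^{-0.5700}) = 0.6388
L = (1−P_1) × P_2 = 0.1206 × 0.6388 = 0.07705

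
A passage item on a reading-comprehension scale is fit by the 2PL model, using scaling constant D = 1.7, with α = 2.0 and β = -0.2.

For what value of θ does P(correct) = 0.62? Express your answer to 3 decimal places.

P(θ) = 1 / (1 + exp(−D·α(θ − β)))
logit = ln(0.6200/0.3800) = 0.4895
θ = β + logit/(1.7·α) = -0.2 + 0.4895/3.4000 = -0.0560

-0.056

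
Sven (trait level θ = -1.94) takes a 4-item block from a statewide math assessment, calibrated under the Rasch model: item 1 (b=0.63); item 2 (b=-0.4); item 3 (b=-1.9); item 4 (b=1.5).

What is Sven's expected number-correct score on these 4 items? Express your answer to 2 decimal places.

P(θ) = 1 / (1 + exp(−(θ − b)))
P_1 = 1/(1+e^{2.5700}) = 0.0711
P_2 = 1/(1+e^{1.5400}) = 0.1765
P_3 = 1/(1+e^{0.0400}) = 0.4900
P_4 = 1/(1+e^{3.4400}) = 0.0311
E[score] = 0.0711 + 0.1765 + 0.4900 + 0.0311 = 0.7687

0.77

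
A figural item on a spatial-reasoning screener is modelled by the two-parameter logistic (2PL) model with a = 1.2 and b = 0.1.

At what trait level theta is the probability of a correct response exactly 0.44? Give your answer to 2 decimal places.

P(theta) = 1 / (1 + exp(−a(theta − b)))
logit = ln(0.4400/0.5600) = -0.2412
theta = b + logit/(a) = 0.1 + (-0.2412)/1.2000 = -0.1010

-0.10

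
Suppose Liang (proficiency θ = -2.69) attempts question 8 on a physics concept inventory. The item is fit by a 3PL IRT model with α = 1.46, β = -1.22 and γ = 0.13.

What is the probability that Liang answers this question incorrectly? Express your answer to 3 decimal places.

0.779

P(θ) = γ + (1 − γ) · 1 / (1 + exp(−α(θ − β)))
Exponent: 1.46 × (-2.69 − (-1.22)) = -2.1462
1/(1 + e^{2.1462}) = 0.1047
P = 0.13 + 0.87 × 0.1047 = 0.2211
P(incorrect) = 1 − 0.2211 = 0.7789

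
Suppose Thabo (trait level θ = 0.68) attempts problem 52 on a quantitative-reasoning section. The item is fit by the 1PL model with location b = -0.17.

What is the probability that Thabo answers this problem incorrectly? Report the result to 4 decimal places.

0.2994

P(θ) = 1 / (1 + exp(−(θ − b)))
Exponent: (0.68 − (-0.17)) = 0.8500
1/(1 + e^{-0.8500}) = 0.7006
P = 0.7006
P(incorrect) = 1 − 0.7006 = 0.2994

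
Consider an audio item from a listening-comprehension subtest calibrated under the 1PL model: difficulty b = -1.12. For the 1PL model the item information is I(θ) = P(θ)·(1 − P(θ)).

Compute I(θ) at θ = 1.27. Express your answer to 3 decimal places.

P = 1/(1+e^{-2.3900}) = 0.9161
P(1−P) = 0.9161 × 0.0839 = 0.0769
I = P(1−P) = 0.07689

0.077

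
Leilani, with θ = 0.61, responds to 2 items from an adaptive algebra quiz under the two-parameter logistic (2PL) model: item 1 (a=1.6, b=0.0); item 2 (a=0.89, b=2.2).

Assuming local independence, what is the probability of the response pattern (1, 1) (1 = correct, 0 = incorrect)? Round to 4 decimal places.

P(θ) = 1 / (1 + exp(−a(θ − b)))
P_1 = 1/(1+e^{-0.9760}) = 0.7263
P_2 = 1/(1+e^{1.4151}) = 0.1954
L = P_1 × P_2 = 0.7263 × 0.1954 = 0.14194

0.1419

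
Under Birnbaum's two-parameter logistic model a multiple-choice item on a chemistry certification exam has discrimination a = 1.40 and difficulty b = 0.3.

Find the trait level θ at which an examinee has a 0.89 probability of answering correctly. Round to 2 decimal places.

1.79

P(θ) = 1 / (1 + exp(−a(θ − b)))
logit = ln(0.8900/0.1100) = 2.0907
θ = b + logit/(a) = 0.3 + 2.0907/1.4000 = 1.7934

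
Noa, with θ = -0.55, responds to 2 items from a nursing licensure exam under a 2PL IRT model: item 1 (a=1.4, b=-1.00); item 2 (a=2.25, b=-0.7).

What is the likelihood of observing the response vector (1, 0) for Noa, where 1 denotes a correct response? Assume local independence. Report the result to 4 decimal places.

P(θ) = 1 / (1 + exp(−a(θ − b)))
P_1 = 1/(1+e^{-0.6300}) = 0.6525
P_2 = 1/(1+e^{-0.3375}) = 0.5836
L = P_1 × (1−P_2) = 0.6525 × 0.4164 = 0.27171

0.2717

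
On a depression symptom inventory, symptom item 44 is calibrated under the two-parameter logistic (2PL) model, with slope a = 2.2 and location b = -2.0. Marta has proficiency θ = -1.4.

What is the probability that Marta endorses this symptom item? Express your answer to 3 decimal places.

0.789

P(θ) = 1 / (1 + exp(−a(θ − b)))
Exponent: 2.2 × (-1.4 − (-2.0)) = 1.3200
1/(1 + e^{-1.3200}) = 0.7892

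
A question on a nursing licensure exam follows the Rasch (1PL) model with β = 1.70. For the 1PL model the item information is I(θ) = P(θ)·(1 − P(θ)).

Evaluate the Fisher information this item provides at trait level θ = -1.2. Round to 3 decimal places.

P = 1/(1+e^{2.9000}) = 0.0522
P(1−P) = 0.0522 × 0.9478 = 0.0494
I = P(1−P) = 0.04943

0.049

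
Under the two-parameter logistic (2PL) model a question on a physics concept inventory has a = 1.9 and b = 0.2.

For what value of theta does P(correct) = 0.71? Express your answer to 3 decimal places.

0.671

P(theta) = 1 / (1 + exp(−a(theta − b)))
logit = ln(0.7100/0.2900) = 0.8954
theta = b + logit/(a) = 0.2 + 0.8954/1.9000 = 0.6713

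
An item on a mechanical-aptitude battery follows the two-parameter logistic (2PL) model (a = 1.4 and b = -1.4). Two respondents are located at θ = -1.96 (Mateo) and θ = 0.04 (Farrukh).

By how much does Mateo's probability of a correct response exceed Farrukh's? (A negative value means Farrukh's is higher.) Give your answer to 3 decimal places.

P(θ) = 1 / (1 + exp(−a(θ − b)))
P(Mateo) = 0.3135  [exponent -0.7840]
P(Farrukh) = 0.8825  [exponent 2.0160]
Difference = 0.3135 − 0.8825 = -0.5690

-0.569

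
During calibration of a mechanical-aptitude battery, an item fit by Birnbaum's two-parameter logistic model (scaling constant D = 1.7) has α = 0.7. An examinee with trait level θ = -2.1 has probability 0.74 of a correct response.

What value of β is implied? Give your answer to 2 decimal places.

-2.98

P(θ) = 1 / (1 + exp(−D·α(θ − β)))
logit(0.74) = ln(0.74/0.26) = 1.0460
β = θ − logit/(1.7·α) = -2.1 − 1.0460/1.1900 = -2.9790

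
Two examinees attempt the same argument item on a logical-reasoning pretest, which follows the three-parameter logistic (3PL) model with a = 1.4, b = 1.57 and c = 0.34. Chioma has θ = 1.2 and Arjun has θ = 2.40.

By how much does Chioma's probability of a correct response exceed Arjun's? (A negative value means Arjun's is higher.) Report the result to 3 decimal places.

P(θ) = c + (1 − c) · 1 / (1 + exp(−a(θ − b)))
P(Chioma) = 0.5864  [exponent -0.5180]
P(Arjun) = 0.8427  [exponent 1.1620]
Difference = 0.5864 − 0.8427 = -0.2563

-0.256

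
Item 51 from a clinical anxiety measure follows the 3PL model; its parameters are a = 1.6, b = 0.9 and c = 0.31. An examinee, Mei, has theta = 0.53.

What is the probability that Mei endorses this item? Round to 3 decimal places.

P(theta) = c + (1 − c) · 1 / (1 + exp(−a(theta − b)))
Exponent: 1.6 × (0.53 − 0.9) = -0.5920
1/(1 + e^{0.5920}) = 0.3562
P = 0.31 + 0.69 × 0.3562 = 0.5558

0.556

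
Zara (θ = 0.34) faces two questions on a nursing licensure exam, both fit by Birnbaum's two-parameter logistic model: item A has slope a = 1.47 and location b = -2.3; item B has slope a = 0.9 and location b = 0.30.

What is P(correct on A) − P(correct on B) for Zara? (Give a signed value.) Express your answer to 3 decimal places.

P(θ) = 1 / (1 + exp(−a(θ − b)))
P_A = 0.9798
P_B = 0.5090
P_A − P_B = 0.4708

0.471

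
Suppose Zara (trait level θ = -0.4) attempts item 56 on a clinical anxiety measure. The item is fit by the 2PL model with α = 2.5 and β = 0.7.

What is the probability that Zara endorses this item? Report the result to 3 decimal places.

0.060

P(θ) = 1 / (1 + exp(−α(θ − β)))
Exponent: 2.5 × (-0.4 − 0.7) = -2.7500
1/(1 + e^{2.7500}) = 0.0601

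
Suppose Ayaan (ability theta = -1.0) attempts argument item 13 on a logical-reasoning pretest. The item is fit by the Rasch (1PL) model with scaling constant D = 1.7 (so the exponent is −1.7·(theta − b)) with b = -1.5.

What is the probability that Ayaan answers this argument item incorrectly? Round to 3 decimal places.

P(theta) = 1 / (1 + exp(−D·(theta − b)))
Exponent: 1.7 × (-1.0 − (-1.5)) = 0.8500
1/(1 + e^{-0.8500}) = 0.7006
P = 0.7006
P(incorrect) = 1 − 0.7006 = 0.2994

0.299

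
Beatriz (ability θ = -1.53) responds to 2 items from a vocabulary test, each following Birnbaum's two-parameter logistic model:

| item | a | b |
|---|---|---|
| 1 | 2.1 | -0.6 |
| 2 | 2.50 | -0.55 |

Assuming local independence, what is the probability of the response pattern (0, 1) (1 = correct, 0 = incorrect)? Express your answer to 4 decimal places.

P(θ) = 1 / (1 + exp(−a(θ − b)))
P_1 = 1/(1+e^{1.9530}) = 0.1242
P_2 = 1/(1+e^{2.4500}) = 0.0794
L = (1−P_1) × P_2 = 0.8758 × 0.0794 = 0.06957

0.0696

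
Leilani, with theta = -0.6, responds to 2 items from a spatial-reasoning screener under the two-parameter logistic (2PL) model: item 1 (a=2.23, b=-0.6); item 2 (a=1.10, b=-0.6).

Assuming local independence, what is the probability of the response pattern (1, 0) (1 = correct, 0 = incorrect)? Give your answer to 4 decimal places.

0.2500

P(theta) = 1 / (1 + exp(−a(theta − b)))
P_1 = 1/(1+e^{0.0000}) = 0.5000
P_2 = 1/(1+e^{0.0000}) = 0.5000
L = P_1 × (1−P_2) = 0.5000 × 0.5000 = 0.25000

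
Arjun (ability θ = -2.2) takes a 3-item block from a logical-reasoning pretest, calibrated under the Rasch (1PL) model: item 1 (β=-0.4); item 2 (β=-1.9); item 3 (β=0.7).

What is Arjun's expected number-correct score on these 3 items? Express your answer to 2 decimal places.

P(θ) = 1 / (1 + exp(−(θ − β)))
P_1 = 1/(1+e^{1.8000}) = 0.1419
P_2 = 1/(1+e^{0.3000}) = 0.4256
P_3 = 1/(1+e^{2.9000}) = 0.0522
E[score] = 0.1419 + 0.4256 + 0.0522 = 0.6196

0.62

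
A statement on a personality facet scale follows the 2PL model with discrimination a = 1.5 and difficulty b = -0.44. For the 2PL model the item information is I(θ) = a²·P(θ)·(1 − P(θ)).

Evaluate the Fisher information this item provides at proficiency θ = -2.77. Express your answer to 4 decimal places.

0.0643

P = 1/(1+e^{3.4950}) = 0.0295
P(1−P) = 0.0295 × 0.9705 = 0.0286
I = a² × P(1−P) = 1.5² × 0.0286 = 0.06432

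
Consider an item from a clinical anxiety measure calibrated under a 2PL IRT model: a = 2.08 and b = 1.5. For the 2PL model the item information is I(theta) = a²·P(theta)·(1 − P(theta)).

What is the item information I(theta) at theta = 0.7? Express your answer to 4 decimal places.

0.5792

P = 1/(1+e^{1.6640}) = 0.1592
P(1−P) = 0.1592 × 0.8408 = 0.1339
I = a² × P(1−P) = 2.08² × 0.1339 = 0.57919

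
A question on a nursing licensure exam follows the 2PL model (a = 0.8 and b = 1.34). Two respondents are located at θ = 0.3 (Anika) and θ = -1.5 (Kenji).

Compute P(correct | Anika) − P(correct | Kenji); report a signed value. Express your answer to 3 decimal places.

P(θ) = 1 / (1 + exp(−a(θ − b)))
P(Anika) = 0.3032  [exponent -0.8320]
P(Kenji) = 0.0935  [exponent -2.2720]
Difference = 0.3032 − 0.0935 = 0.2098

0.210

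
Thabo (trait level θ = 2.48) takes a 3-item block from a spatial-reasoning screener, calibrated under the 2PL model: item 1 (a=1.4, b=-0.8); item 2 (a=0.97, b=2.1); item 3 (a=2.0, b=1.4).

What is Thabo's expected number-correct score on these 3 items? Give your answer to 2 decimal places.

2.48

P(θ) = 1 / (1 + exp(−a(θ − b)))
P_1 = 1/(1+e^{-4.5920}) = 0.9900
P_2 = 1/(1+e^{-0.3686}) = 0.5911
P_3 = 1/(1+e^{-2.1600}) = 0.8966
E[score] = 0.9900 + 0.5911 + 0.8966 = 2.4777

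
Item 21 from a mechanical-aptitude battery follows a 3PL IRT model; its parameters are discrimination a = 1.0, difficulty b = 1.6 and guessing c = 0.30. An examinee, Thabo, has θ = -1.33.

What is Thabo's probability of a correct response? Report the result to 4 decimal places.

P(θ) = c + (1 − c) · 1 / (1 + exp(−a(θ − b)))
Exponent: 1.0 × (-1.33 − 1.6) = -2.9300
1/(1 + e^{2.9300}) = 0.0507
P = 0.30 + 0.70 × 0.0507 = 0.3355

0.3355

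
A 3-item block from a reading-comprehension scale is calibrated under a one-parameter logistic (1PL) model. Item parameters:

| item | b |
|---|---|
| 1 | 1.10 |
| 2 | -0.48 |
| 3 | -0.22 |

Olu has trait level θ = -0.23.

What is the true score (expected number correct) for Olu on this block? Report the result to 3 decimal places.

P(θ) = 1 / (1 + exp(−(θ − b)))
P_1 = 1/(1+e^{1.3300}) = 0.2092
P_2 = 1/(1+e^{-0.2500}) = 0.5622
P_3 = 1/(1+e^{0.0100}) = 0.4975
E[score] = 0.2092 + 0.5622 + 0.4975 = 1.2688

1.269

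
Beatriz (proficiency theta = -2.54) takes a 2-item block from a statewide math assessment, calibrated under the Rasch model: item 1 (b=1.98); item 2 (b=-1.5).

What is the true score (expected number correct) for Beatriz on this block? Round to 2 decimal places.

P(theta) = 1 / (1 + exp(−(theta − b)))
P_1 = 1/(1+e^{4.5200}) = 0.0108
P_2 = 1/(1+e^{1.0400}) = 0.2611
E[score] = 0.0108 + 0.2611 = 0.2719

0.27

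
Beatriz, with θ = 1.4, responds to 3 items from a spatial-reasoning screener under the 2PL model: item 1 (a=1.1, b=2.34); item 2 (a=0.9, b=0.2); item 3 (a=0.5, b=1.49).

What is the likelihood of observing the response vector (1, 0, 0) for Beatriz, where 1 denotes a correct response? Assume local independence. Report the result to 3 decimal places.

0.034

P(θ) = 1 / (1 + exp(−a(θ − b)))
P_1 = 1/(1+e^{1.0340}) = 0.2623
P_2 = 1/(1+e^{-1.0800}) = 0.7465
P_3 = 1/(1+e^{0.0450}) = 0.4888
L = P_1 × (1−P_2) × (1−P_3) = 0.2623 × 0.2535 × 0.5112 = 0.03400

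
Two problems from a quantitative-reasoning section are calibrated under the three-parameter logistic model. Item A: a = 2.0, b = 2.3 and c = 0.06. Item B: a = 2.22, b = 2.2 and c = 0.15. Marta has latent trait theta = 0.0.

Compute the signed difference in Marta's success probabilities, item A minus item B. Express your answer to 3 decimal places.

P(theta) = c + (1 − c) · 1 / (1 + exp(−a(theta − b)))
P_A = 0.0694
P_B = 0.1564
P_A − P_B = -0.0870

-0.087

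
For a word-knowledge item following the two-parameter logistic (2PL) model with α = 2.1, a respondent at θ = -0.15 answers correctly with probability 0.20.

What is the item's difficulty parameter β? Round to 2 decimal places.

P(θ) = 1 / (1 + exp(−α(θ − β)))
logit(0.20) = ln(0.20/0.80) = -1.3863
β = θ − logit/(α) = -0.15 − (-1.3863)/2.1000 = 0.5101

0.51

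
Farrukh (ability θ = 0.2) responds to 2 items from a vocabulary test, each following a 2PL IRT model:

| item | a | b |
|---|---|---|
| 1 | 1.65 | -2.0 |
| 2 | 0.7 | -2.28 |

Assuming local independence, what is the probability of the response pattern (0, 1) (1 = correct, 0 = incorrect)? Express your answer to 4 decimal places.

P(θ) = 1 / (1 + exp(−a(θ − b)))
P_1 = 1/(1+e^{-3.6300}) = 0.9742
P_2 = 1/(1+e^{-1.7360}) = 0.8502
L = (1−P_1) × P_2 = 0.0258 × 0.8502 = 0.02196

0.0220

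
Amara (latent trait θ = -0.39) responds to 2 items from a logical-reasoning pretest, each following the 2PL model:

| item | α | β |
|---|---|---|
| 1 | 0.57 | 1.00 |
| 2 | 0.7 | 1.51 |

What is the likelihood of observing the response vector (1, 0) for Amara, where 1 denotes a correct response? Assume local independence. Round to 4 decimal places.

0.2465

P(θ) = 1 / (1 + exp(−α(θ − β)))
P_1 = 1/(1+e^{0.7923}) = 0.3117
P_2 = 1/(1+e^{1.3300}) = 0.2092
L = P_1 × (1−P_2) = 0.3117 × 0.7908 = 0.24649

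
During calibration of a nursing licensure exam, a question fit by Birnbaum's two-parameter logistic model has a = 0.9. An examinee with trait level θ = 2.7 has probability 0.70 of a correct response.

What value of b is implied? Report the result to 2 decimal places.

P(θ) = 1 / (1 + exp(−a(θ − b)))
logit(0.70) = ln(0.70/0.30) = 0.8473
b = θ − logit/(a) = 2.7 − 0.8473/0.9000 = 1.7586

1.76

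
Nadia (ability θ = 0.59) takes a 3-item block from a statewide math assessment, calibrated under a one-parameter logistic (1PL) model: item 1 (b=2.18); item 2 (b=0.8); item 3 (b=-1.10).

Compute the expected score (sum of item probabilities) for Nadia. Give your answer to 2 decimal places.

P(θ) = 1 / (1 + exp(−(θ − b)))
P_1 = 1/(1+e^{1.5900}) = 0.1694
P_2 = 1/(1+e^{0.2100}) = 0.4477
P_3 = 1/(1+e^{-1.6900}) = 0.8442
E[score] = 0.1694 + 0.4477 + 0.8442 = 1.4613

1.46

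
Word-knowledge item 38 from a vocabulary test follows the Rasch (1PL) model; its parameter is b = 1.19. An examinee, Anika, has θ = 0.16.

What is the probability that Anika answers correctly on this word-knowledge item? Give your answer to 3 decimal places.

P(θ) = 1 / (1 + exp(−(θ − b)))
Exponent: (0.16 − 1.19) = -1.0300
1/(1 + e^{1.0300}) = 0.2631
P = 0.2631

0.263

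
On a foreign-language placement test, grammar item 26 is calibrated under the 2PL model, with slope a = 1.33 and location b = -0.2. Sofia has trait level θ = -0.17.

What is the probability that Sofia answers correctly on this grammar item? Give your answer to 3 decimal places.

0.510

P(θ) = 1 / (1 + exp(−a(θ − b)))
Exponent: 1.33 × (-0.17 − (-0.2)) = 0.0399
1/(1 + e^{-0.0399}) = 0.5100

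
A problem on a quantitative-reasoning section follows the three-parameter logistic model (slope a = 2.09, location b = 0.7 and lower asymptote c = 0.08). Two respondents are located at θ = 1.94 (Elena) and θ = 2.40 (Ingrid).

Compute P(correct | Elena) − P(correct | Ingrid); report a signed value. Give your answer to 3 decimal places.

-0.038

P(θ) = c + (1 − c) · 1 / (1 + exp(−a(θ − b)))
P(Elena) = 0.9359  [exponent 2.5916]
P(Ingrid) = 0.9744  [exponent 3.5530]
Difference = 0.9359 − 0.9744 = -0.0385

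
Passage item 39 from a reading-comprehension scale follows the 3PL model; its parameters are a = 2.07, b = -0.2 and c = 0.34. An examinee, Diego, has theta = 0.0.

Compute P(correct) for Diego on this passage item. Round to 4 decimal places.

P(theta) = c + (1 − c) · 1 / (1 + exp(−a(theta − b)))
Exponent: 2.07 × (0.0 − (-0.2)) = 0.4140
1/(1 + e^{-0.4140}) = 0.6020
P = 0.34 + 0.66 × 0.6020 = 0.7374

0.7374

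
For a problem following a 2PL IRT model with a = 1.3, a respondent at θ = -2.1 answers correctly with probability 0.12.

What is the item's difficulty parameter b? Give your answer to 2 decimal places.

P(θ) = 1 / (1 + exp(−a(θ − b)))
logit(0.12) = ln(0.12/0.88) = -1.9924
b = θ − logit/(a) = -2.1 − (-1.9924)/1.3000 = -0.5674

-0.57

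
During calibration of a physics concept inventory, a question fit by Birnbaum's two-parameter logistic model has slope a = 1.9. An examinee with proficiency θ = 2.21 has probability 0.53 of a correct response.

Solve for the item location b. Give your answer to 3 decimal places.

2.147

P(θ) = 1 / (1 + exp(−a(θ − b)))
logit(0.53) = ln(0.53/0.47) = 0.1201
b = θ − logit/(a) = 2.21 − 0.1201/1.9000 = 2.1468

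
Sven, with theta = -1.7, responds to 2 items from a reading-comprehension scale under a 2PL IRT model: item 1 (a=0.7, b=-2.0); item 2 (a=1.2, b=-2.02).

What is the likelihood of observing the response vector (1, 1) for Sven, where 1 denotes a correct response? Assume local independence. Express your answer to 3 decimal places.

P(theta) = 1 / (1 + exp(−a(theta − b)))
P_1 = 1/(1+e^{-0.2100}) = 0.5523
P_2 = 1/(1+e^{-0.3840}) = 0.5948
L = P_1 × P_2 = 0.5523 × 0.5948 = 0.32853

0.329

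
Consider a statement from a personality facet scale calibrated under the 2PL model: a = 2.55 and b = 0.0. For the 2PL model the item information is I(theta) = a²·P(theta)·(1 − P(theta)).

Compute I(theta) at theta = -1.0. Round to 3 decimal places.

0.437

P = 1/(1+e^{2.5500}) = 0.0724
P(1−P) = 0.0724 × 0.9276 = 0.0672
I = a² × P(1−P) = 2.55² × 0.0672 = 0.43684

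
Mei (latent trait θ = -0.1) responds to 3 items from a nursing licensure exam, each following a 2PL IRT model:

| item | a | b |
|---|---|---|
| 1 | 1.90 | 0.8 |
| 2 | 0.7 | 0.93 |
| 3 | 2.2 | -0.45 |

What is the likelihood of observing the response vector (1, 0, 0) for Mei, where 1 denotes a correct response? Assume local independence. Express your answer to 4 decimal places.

P(θ) = 1 / (1 + exp(−a(θ − b)))
P_1 = 1/(1+e^{1.7100}) = 0.1532
P_2 = 1/(1+e^{0.7210}) = 0.3272
P_3 = 1/(1+e^{-0.7700}) = 0.6835
L = P_1 × (1−P_2) × (1−P_3) = 0.1532 × 0.6728 × 0.3165 = 0.03261

0.0326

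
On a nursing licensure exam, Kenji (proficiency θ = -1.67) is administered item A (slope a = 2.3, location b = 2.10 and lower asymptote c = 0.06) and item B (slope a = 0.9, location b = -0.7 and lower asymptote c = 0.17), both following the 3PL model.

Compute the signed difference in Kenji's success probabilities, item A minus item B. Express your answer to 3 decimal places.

P(θ) = c + (1 − c) · 1 / (1 + exp(−a(θ − b)))
P_A = 0.0602
P_B = 0.4145
P_A − P_B = -0.3544

-0.354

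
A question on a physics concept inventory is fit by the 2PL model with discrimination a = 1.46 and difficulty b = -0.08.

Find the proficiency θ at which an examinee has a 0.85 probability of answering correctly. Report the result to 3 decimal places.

P(θ) = 1 / (1 + exp(−a(θ − b)))
logit = ln(0.8500/0.1500) = 1.7346
θ = b + logit/(a) = -0.08 + 1.7346/1.4600 = 1.1081

1.108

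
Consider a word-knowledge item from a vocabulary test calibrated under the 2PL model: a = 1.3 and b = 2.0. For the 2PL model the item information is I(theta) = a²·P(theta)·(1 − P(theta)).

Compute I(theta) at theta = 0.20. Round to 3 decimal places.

0.135

P = 1/(1+e^{2.3400}) = 0.0879
P(1−P) = 0.0879 × 0.9121 = 0.0801
I = a² × P(1−P) = 1.3² × 0.0801 = 0.13544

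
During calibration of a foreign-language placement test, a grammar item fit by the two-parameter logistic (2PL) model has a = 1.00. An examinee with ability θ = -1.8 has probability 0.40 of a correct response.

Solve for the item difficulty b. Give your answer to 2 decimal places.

P(θ) = 1 / (1 + exp(−a(θ − b)))
logit(0.40) = ln(0.40/0.60) = -0.4055
b = θ − logit/(a) = -1.8 − (-0.4055)/1.0000 = -1.3945

-1.39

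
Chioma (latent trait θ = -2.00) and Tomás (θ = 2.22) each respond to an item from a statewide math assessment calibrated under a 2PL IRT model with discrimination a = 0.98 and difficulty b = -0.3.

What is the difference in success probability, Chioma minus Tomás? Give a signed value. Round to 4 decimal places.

P(θ) = 1 / (1 + exp(−a(θ − b)))
P(Chioma) = 0.1590  [exponent -1.6660]
P(Tomás) = 0.9220  [exponent 2.4696]
Difference = 0.1590 − 0.9220 = -0.7630

-0.7630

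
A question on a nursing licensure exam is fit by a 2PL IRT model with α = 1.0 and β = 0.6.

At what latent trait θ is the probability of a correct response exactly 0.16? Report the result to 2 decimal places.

-1.06

P(θ) = 1 / (1 + exp(−α(θ − β)))
logit = ln(0.1600/0.8400) = -1.6582
θ = β + logit/(α) = 0.6 + (-1.6582)/1.0000 = -1.0582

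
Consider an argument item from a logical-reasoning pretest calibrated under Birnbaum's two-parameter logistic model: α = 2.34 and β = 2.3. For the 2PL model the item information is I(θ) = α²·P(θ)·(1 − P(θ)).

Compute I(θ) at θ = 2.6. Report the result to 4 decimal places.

P = 1/(1+e^{-0.7020}) = 0.6686
P(1−P) = 0.6686 × 0.3314 = 0.2216
I = α² × P(1−P) = 2.34² × 0.2216 = 1.21319

1.2132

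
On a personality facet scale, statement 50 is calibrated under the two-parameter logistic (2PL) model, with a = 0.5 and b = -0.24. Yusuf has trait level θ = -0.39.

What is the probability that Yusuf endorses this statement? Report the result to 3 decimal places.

0.481

P(θ) = 1 / (1 + exp(−a(θ − b)))
Exponent: 0.5 × (-0.39 − (-0.24)) = -0.0750
1/(1 + e^{0.0750}) = 0.4813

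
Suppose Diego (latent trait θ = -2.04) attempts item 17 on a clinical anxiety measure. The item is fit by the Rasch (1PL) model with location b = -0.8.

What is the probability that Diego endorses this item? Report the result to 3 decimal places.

P(θ) = 1 / (1 + exp(−(θ − b)))
Exponent: (-2.04 − (-0.8)) = -1.2400
1/(1 + e^{1.2400}) = 0.2244
P = 0.2244

0.224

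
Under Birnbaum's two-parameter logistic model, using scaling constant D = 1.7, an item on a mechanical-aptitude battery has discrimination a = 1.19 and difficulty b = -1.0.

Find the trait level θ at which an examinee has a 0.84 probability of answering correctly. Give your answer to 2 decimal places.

-0.18

P(θ) = 1 / (1 + exp(−D·a(θ − b)))
logit = ln(0.8400/0.1600) = 1.6582
θ = b + logit/(1.7·a) = -1.0 + 1.6582/2.0230 = -0.1803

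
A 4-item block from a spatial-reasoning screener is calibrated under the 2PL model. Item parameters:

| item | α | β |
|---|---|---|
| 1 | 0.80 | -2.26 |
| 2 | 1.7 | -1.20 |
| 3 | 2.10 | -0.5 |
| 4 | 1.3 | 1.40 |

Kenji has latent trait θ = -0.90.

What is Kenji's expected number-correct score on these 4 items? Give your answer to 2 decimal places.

1.72

P(θ) = 1 / (1 + exp(−α(θ − β)))
P_1 = 1/(1+e^{-1.0880}) = 0.7480
P_2 = 1/(1+e^{-0.5100}) = 0.6248
P_3 = 1/(1+e^{0.8400}) = 0.3015
P_4 = 1/(1+e^{2.9900}) = 0.0479
E[score] = 0.7480 + 0.6248 + 0.3015 + 0.0479 = 1.7222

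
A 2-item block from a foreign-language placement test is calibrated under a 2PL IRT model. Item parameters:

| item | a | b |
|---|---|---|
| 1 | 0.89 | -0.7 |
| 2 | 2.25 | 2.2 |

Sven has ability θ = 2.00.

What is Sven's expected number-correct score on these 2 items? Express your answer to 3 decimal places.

P(θ) = 1 / (1 + exp(−a(θ − b)))
P_1 = 1/(1+e^{-2.4030}) = 0.9171
P_2 = 1/(1+e^{0.4500}) = 0.3894
E[score] = 0.9171 + 0.3894 = 1.3064

1.306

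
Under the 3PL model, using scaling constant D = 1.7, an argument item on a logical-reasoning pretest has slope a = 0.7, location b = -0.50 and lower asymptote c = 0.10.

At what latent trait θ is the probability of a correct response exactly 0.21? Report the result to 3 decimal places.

-2.157

P(θ) = c + (1 − c) · 1 / (1 + exp(−D·a(θ − b)))
Remove guessing floor: (0.21 − 0.10)/(1 − 0.10) = 0.1222
logit = ln(0.1222/0.8778) = -1.9716
θ = b + logit/(1.7·a) = -0.50 + (-1.9716)/1.1900 = -2.1568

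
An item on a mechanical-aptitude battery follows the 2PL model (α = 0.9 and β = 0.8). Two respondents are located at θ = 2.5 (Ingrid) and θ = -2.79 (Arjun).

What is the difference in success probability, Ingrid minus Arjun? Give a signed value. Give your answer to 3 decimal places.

P(θ) = 1 / (1 + exp(−α(θ − β)))
P(Ingrid) = 0.8220  [exponent 1.5300]
P(Arjun) = 0.0380  [exponent -3.2310]
Difference = 0.8220 − 0.0380 = 0.7840

0.784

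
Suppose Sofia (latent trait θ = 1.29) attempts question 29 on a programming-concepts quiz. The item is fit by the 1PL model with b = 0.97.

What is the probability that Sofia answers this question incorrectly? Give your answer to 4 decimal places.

0.4207

P(θ) = 1 / (1 + exp(−(θ − b)))
Exponent: (1.29 − 0.97) = 0.3200
1/(1 + e^{-0.3200}) = 0.5793
P = 0.5793
P(incorrect) = 1 − 0.5793 = 0.4207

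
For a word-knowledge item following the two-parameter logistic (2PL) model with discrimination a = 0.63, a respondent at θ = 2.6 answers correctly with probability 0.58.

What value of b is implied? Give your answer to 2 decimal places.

P(θ) = 1 / (1 + exp(−a(θ − b)))
logit(0.58) = ln(0.58/0.42) = 0.3228
b = θ − logit/(a) = 2.6 − 0.3228/0.6300 = 2.0877

2.09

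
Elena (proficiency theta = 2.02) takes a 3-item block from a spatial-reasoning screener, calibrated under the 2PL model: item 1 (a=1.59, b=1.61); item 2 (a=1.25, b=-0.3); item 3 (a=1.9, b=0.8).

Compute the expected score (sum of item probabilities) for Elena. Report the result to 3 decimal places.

2.516

P(theta) = 1 / (1 + exp(−a(theta − b)))
P_1 = 1/(1+e^{-0.6519}) = 0.6574
P_2 = 1/(1+e^{-2.9000}) = 0.9478
P_3 = 1/(1+e^{-2.3180}) = 0.9104
E[score] = 0.6574 + 0.9478 + 0.9104 = 2.5156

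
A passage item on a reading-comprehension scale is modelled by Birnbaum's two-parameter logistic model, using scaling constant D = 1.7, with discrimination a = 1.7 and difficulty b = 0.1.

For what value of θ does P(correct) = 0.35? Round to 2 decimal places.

P(θ) = 1 / (1 + exp(−D·a(θ − b)))
logit = ln(0.3500/0.6500) = -0.6190
θ = b + logit/(1.7·a) = 0.1 + (-0.6190)/2.8900 = -0.1142

-0.11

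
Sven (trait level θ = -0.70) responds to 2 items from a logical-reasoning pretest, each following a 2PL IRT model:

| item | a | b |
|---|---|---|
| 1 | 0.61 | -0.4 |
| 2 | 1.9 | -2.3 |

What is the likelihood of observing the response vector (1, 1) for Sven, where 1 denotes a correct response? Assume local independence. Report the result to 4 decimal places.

P(θ) = 1 / (1 + exp(−a(θ − b)))
P_1 = 1/(1+e^{0.1830}) = 0.4544
P_2 = 1/(1+e^{-3.0400}) = 0.9543
L = P_1 × P_2 = 0.4544 × 0.9543 = 0.43363

0.4336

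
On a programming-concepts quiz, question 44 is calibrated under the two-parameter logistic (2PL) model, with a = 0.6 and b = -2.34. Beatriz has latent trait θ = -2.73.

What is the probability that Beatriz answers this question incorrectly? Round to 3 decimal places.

0.558

P(θ) = 1 / (1 + exp(−a(θ − b)))
Exponent: 0.6 × (-2.73 − (-2.34)) = -0.2340
1/(1 + e^{0.2340}) = 0.4418
P(incorrect) = 1 − 0.4418 = 0.5582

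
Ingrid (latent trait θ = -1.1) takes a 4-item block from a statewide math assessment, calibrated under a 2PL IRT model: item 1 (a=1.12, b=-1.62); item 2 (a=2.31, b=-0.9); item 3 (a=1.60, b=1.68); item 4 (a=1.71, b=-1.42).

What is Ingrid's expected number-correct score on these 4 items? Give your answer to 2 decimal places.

P(θ) = 1 / (1 + exp(−a(θ − b)))
P_1 = 1/(1+e^{-0.5824}) = 0.6416
P_2 = 1/(1+e^{0.4620}) = 0.3865
P_3 = 1/(1+e^{4.4480}) = 0.0116
P_4 = 1/(1+e^{-0.5472}) = 0.6335
E[score] = 0.6416 + 0.3865 + 0.0116 + 0.6335 = 1.6732

1.67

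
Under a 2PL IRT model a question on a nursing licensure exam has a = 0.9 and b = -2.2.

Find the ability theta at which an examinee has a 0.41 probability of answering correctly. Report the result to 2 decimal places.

-2.60

P(theta) = 1 / (1 + exp(−a(theta − b)))
logit = ln(0.4100/0.5900) = -0.3640
theta = b + logit/(a) = -2.2 + (-0.3640)/0.9000 = -2.6044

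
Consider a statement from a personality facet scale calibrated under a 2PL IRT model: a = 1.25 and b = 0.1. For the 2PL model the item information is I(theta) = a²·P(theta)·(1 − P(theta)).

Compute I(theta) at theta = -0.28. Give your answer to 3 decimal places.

0.369

P = 1/(1+e^{0.4750}) = 0.3834
P(1−P) = 0.3834 × 0.6166 = 0.2364
I = a² × P(1−P) = 1.25² × 0.2364 = 0.36939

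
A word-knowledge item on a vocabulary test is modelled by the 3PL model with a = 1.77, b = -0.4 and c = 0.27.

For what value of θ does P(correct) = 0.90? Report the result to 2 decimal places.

0.64

P(θ) = c + (1 − c) · 1 / (1 + exp(−a(θ − b)))
Remove guessing floor: (0.90 − 0.27)/(1 − 0.27) = 0.8630
logit = ln(0.8630/0.1370) = 1.8405
θ = b + logit/(a) = -0.4 + 1.8405/1.7700 = 0.6399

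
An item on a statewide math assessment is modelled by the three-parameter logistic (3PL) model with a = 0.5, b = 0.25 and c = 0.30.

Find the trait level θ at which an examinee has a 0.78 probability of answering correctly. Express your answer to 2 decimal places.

P(θ) = c + (1 − c) · 1 / (1 + exp(−a(θ − b)))
Remove guessing floor: (0.78 − 0.30)/(1 − 0.30) = 0.6857
logit = ln(0.6857/0.3143) = 0.7802
θ = b + logit/(a) = 0.25 + 0.7802/0.5000 = 1.8103

1.81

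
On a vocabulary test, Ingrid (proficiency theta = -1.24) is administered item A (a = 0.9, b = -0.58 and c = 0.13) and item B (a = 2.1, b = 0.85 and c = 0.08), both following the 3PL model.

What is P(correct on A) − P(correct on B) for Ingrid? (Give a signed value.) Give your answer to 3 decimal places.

0.348

P(theta) = c + (1 − c) · 1 / (1 + exp(−a(theta − b)))
P_A = 0.4395
P_B = 0.0913
P_A − P_B = 0.3482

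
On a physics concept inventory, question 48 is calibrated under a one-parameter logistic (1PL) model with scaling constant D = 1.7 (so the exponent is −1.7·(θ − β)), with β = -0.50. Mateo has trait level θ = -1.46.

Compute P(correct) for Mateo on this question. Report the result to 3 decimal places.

0.164

P(θ) = 1 / (1 + exp(−D·(θ − β)))
Exponent: 1.7 × (-1.46 − (-0.50)) = -1.6320
1/(1 + e^{1.6320}) = 0.1636
P = 0.1636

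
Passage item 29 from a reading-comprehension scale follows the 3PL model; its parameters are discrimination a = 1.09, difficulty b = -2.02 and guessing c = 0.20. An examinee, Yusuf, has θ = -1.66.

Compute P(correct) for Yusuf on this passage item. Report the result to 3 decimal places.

P(θ) = c + (1 − c) · 1 / (1 + exp(−a(θ − b)))
Exponent: 1.09 × (-1.66 − (-2.02)) = 0.3924
1/(1 + e^{-0.3924}) = 0.5969
P = 0.20 + 0.80 × 0.5969 = 0.6775

0.677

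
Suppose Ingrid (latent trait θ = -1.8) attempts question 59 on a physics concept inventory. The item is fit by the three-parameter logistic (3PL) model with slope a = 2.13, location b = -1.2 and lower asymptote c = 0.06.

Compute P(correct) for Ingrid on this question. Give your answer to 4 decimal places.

0.2648

P(θ) = c + (1 − c) · 1 / (1 + exp(−a(θ − b)))
Exponent: 2.13 × (-1.8 − (-1.2)) = -1.2780
1/(1 + e^{1.2780}) = 0.2179
P = 0.06 + 0.94 × 0.2179 = 0.2648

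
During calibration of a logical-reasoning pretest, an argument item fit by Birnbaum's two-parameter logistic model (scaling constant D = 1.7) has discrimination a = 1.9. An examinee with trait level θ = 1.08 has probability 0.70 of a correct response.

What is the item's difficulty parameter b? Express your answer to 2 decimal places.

P(θ) = 1 / (1 + exp(−D·a(θ − b)))
logit(0.70) = ln(0.70/0.30) = 0.8473
b = θ − logit/(1.7·a) = 1.08 − 0.8473/3.2300 = 0.8177

0.82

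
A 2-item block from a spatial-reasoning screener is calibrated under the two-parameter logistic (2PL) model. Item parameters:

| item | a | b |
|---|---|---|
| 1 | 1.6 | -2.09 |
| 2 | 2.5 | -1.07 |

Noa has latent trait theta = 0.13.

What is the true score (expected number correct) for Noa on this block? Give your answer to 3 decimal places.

1.925

P(theta) = 1 / (1 + exp(−a(theta − b)))
P_1 = 1/(1+e^{-3.5520}) = 0.9721
P_2 = 1/(1+e^{-3.0000}) = 0.9526
E[score] = 0.9721 + 0.9526 = 1.9247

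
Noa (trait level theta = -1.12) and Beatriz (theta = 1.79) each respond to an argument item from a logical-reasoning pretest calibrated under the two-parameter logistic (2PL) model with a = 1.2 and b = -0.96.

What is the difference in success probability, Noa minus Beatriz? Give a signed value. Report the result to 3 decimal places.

P(theta) = 1 / (1 + exp(−a(theta − b)))
P(Noa) = 0.4521  [exponent -0.1920]
P(Beatriz) = 0.9644  [exponent 3.3000]
Difference = 0.4521 − 0.9644 = -0.5123

-0.512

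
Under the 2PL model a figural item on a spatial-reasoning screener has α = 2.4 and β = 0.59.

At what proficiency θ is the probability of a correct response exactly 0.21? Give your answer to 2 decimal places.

P(θ) = 1 / (1 + exp(−α(θ − β)))
logit = ln(0.2100/0.7900) = -1.3249
θ = β + logit/(α) = 0.59 + (-1.3249)/2.4000 = 0.0379

0.04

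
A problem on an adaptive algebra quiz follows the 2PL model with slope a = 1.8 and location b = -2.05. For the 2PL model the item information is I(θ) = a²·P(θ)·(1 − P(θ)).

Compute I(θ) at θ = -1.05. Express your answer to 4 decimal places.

P = 1/(1+e^{-1.8000}) = 0.8581
P(1−P) = 0.8581 × 0.1419 = 0.1217
I = a² × P(1−P) = 1.8² × 0.1217 = 0.39440

0.3944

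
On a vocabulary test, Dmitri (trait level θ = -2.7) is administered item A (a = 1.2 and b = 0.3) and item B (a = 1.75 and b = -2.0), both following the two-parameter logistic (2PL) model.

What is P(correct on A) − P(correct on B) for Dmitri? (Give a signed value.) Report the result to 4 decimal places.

-0.2005

P(θ) = 1 / (1 + exp(−a(θ − b)))
P_A = 0.0266
P_B = 0.2271
P_A − P_B = -0.2005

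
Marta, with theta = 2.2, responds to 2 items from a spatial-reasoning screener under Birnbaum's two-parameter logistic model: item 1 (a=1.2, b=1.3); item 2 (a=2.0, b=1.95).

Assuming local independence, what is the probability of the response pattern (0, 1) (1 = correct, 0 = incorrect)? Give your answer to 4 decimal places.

P(theta) = 1 / (1 + exp(−a(theta − b)))
P_1 = 1/(1+e^{-1.0800}) = 0.7465
P_2 = 1/(1+e^{-0.5000}) = 0.6225
L = (1−P_1) × P_2 = 0.2535 × 0.6225 = 0.15780

0.1578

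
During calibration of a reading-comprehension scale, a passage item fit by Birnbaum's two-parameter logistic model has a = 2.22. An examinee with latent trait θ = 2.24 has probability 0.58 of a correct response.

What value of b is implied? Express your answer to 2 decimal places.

2.09

P(θ) = 1 / (1 + exp(−a(θ − b)))
logit(0.58) = ln(0.58/0.42) = 0.3228
b = θ − logit/(a) = 2.24 − 0.3228/2.2200 = 2.0946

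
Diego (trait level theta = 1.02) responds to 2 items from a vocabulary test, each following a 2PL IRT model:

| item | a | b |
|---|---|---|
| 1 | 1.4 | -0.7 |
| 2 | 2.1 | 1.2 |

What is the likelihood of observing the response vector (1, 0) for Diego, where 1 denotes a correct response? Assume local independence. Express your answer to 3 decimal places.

0.544

P(theta) = 1 / (1 + exp(−a(theta − b)))
P_1 = 1/(1+e^{-2.4080}) = 0.9174
P_2 = 1/(1+e^{0.3780}) = 0.4066
L = P_1 × (1−P_2) = 0.9174 × 0.5934 = 0.54440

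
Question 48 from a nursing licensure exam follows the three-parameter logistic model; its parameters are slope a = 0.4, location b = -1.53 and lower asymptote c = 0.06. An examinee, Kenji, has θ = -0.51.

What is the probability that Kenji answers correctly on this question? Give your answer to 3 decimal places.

0.625

P(θ) = c + (1 − c) · 1 / (1 + exp(−a(θ − b)))
Exponent: 0.4 × (-0.51 − (-1.53)) = 0.4080
1/(1 + e^{-0.4080}) = 0.6006
P = 0.06 + 0.94 × 0.6006 = 0.6246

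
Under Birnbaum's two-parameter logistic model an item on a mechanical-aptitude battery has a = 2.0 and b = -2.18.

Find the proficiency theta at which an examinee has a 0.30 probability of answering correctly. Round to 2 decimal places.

-2.60

P(theta) = 1 / (1 + exp(−a(theta − b)))
logit = ln(0.3000/0.7000) = -0.8473
theta = b + logit/(a) = -2.18 + (-0.8473)/2.0000 = -2.6036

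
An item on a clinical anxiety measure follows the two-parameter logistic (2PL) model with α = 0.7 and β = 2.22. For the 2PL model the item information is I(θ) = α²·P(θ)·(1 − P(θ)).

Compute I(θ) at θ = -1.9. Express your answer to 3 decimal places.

0.025

P = 1/(1+e^{2.8840}) = 0.0530
P(1−P) = 0.0530 × 0.9470 = 0.0501
I = α² × P(1−P) = 0.7² × 0.0501 = 0.02457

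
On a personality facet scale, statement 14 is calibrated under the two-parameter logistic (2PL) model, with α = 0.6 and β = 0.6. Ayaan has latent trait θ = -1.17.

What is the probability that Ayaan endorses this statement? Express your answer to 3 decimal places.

0.257

P(θ) = 1 / (1 + exp(−α(θ − β)))
Exponent: 0.6 × (-1.17 − 0.6) = -1.0620
1/(1 + e^{1.0620}) = 0.2569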